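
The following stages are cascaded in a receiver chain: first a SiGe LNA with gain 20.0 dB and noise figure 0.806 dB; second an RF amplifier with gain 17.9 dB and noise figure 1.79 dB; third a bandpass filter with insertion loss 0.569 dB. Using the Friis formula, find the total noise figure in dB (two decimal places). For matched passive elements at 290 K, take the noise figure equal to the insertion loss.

0.82 dB

Convert to linear (a loss of L dB is a gain of −L dB): F_i = 10^(NF_i/10), G_i = 10^(G_i,dB/10)
  Stage 1: F_1 = 10^(0.806/10) = 1.204, G_1 = 10^(20.0/10) = 100.0
  Stage 2: F_2 = 10^(1.79/10) = 1.510, G_2 = 10^(17.9/10) = 61.66
  Stage 3: F_3 = 10^(0.569/10) = 1.140, G_3 = 10^(−0.569/10) = 0.8772
Friis cascade:
  F = 1.204 + (1.510 − 1)/100.0 + (1.140 − 1)/6166 = 1.209
NF = 10 log₁₀(1.209) = 0.82 dB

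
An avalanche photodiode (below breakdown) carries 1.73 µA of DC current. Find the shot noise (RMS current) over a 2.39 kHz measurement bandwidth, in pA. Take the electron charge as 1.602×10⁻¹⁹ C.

36.4 pA

I_n = √(2qI·B)
2qI·B = 2 × 1.602×10⁻¹⁹ × 1.73×10⁻⁶ × 2.39×10³ = 1.32×10⁻²¹ A²
I_n = √(1.32×10⁻²¹) = 3.64×10⁻¹¹ A = 36.4 pA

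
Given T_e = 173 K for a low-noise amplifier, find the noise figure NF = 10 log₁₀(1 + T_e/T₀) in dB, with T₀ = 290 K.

2.03 dB

F = 1 + T_e/T₀ = 1 + 173/290 = 1.59655
NF = 10 log₁₀(1.59655) = 2.03 dB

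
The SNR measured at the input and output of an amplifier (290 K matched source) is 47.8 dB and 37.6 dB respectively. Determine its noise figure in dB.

NF (dB) = SNR_in(dB) − SNR_out(dB) when the source is at T₀
NF = 47.8 − 37.6 = 10.2 dB

10.2 dB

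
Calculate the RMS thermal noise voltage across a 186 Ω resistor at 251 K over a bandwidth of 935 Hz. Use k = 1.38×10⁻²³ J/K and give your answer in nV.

49.1 nV

V_n = √(4kTRB)
4kTRB = 4 × 1.38×10⁻²³ × 251 × 1.86×10² × 9.35×10² = 2.41×10⁻¹⁵ V²
V_n = √(2.41×10⁻¹⁵) = 4.91×10⁻⁸ V = 49.1 nV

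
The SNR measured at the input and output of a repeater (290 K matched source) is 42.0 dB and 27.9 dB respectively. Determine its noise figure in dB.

14.1 dB

NF (dB) = SNR_in(dB) − SNR_out(dB) when the source is at T₀
NF = 42.0 − 27.9 = 14.1 dB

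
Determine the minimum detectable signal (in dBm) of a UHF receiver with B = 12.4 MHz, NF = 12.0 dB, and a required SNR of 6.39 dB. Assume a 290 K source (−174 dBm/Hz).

−84.7 dBm

Sensitivity = −174 + 10 log₁₀(B) + NF + SNR_min
= −174 + 70.93 + 12.0 + 6.39
= −84.68 dBm → −84.7 dBm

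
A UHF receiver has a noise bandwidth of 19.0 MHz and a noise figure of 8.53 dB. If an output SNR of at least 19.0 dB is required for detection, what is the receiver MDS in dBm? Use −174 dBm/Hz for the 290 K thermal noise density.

Sensitivity = −174 + 10 log₁₀(B) + NF + SNR_min
= −174 + 72.79 + 8.53 + 19.0
= −73.68 dBm → −73.7 dBm

−73.7 dBm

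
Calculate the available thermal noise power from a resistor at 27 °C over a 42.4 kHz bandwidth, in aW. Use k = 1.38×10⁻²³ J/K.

176 aW

T = 27 °C + 273.15 = 300.15 K
P_n = kTB = 1.38×10⁻²³ × 300.15 × 4.24×10⁴ = 1.76×10⁻¹⁶ W = 176 aW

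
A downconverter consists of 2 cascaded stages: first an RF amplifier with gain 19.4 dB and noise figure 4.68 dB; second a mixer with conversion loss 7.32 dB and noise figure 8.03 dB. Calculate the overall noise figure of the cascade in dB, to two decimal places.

4.77 dB

Convert to linear (a loss of L dB is a gain of −L dB): F_i = 10^(NF_i/10), G_i = 10^(G_i,dB/10)
  Stage 1: F_1 = 10^(4.68/10) = 2.938, G_1 = 10^(19.4/10) = 87.10
  Stage 2: F_2 = 10^(8.03/10) = 6.353, G_2 = 10^(−7.32/10) = 0.1854
Friis cascade:
  F = 2.938 + (6.353 − 1)/87.10 = 2.999
NF = 10 log₁₀(2.999) = 4.77 dB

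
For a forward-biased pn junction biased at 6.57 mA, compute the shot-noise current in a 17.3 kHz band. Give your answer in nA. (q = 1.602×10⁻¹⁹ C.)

I_n = √(2qI·B)
2qI·B = 2 × 1.602×10⁻¹⁹ × 6.57×10⁻³ × 1.73×10⁴ = 3.64×10⁻¹⁷ A²
I_n = √(3.64×10⁻¹⁷) = 6.03×10⁻⁹ A = 6.03 nA

6.03 nA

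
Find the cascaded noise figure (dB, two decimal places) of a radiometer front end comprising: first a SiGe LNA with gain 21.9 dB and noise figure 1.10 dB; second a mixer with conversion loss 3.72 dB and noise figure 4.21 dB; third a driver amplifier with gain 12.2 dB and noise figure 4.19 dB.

1.22 dB

Convert to linear (a loss of L dB is a gain of −L dB): F_i = 10^(NF_i/10), G_i = 10^(G_i,dB/10)
  Stage 1: F_1 = 10^(1.10/10) = 1.288, G_1 = 10^(21.9/10) = 154.9
  Stage 2: F_2 = 10^(4.21/10) = 2.636, G_2 = 10^(−3.72/10) = 0.4246
  Stage 3: F_3 = 10^(4.19/10) = 2.624, G_3 = 10^(12.2/10) = 16.60
Friis cascade:
  F = 1.288 + (2.636 − 1)/154.9 + (2.624 − 1)/65.77 = 1.324
NF = 10 log₁₀(1.324) = 1.22 dB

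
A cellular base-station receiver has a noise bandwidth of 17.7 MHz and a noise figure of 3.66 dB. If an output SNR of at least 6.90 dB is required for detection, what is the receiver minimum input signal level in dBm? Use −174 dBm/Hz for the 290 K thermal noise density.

−91.0 dBm

Sensitivity = −174 + 10 log₁₀(B) + NF + SNR_min
= −174 + 72.48 + 3.66 + 6.90
= −90.96 dBm → −91.0 dBm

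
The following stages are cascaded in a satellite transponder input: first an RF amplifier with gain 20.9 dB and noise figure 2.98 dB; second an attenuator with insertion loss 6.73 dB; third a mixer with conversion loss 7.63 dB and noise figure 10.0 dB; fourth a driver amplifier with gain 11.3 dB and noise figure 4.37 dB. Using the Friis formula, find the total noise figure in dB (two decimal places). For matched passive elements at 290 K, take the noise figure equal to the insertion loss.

Convert to linear (a loss of L dB is a gain of −L dB): F_i = 10^(NF_i/10), G_i = 10^(G_i,dB/10)
  Stage 1: F_1 = 10^(2.98/10) = 1.986, G_1 = 10^(20.9/10) = 123.0
  Stage 2: F_2 = 10^(6.73/10) = 4.710, G_2 = 10^(−6.73/10) = 0.2123
  Stage 3: F_3 = 10^(10.0/10) = 10.00, G_3 = 10^(−7.63/10) = 0.1726
  Stage 4: F_4 = 10^(4.37/10) = 2.735, G_4 = 10^(11.3/10) = 13.49
Friis cascade:
  F = 1.986 + (4.710 − 1)/123.0 + (10.00 − 1)/26.12 + (2.735 − 1)/4.508 = 2.746
NF = 10 log₁₀(2.746) = 4.39 dB

4.39 dB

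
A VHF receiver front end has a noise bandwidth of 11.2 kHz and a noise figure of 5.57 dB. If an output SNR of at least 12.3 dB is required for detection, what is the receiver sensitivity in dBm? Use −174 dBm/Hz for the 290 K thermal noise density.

−115.6 dBm

Sensitivity = −174 + 10 log₁₀(B) + NF + SNR_min
= −174 + 40.49 + 5.57 + 12.3
= −115.64 dBm → −115.6 dBm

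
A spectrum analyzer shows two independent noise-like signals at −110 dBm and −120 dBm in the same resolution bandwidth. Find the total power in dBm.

−109.6 dBm

Convert to linear, add, convert back:
P₁ = 1.00×10⁻¹⁴ W, P₂ = 1.00×10⁻¹⁵ W
P_tot = 1.10×10⁻¹⁴ W → 10 log₁₀(P_tot / 10⁻³) = −109.6 dBm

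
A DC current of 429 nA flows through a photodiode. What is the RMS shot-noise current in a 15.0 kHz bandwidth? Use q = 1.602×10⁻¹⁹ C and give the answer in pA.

I_n = √(2qI·B)
2qI·B = 2 × 1.602×10⁻¹⁹ × 4.29×10⁻⁷ × 1.50×10⁴ = 2.06×10⁻²¹ A²
I_n = √(2.06×10⁻²¹) = 4.54×10⁻¹¹ A = 45.4 pA

45.4 pA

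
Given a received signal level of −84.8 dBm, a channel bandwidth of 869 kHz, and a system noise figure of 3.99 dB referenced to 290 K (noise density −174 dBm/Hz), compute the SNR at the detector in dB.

Noise floor: N = −174 + 10 log₁₀(B) + NF
10 log₁₀(8.69×10⁵) = 59.39 dB
N = −174 + 59.39 + 3.99 = −110.62 dBm
SNR = P_sig − N = −84.8 − (−110.62) = 25.82 dB → 25.8 dB

25.8 dB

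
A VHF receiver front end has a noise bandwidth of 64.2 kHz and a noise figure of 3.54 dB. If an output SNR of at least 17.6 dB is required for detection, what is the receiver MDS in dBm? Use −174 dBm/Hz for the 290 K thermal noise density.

−104.8 dBm

Sensitivity = −174 + 10 log₁₀(B) + NF + SNR_min
= −174 + 48.08 + 3.54 + 17.6
= −104.78 dBm → −104.8 dBm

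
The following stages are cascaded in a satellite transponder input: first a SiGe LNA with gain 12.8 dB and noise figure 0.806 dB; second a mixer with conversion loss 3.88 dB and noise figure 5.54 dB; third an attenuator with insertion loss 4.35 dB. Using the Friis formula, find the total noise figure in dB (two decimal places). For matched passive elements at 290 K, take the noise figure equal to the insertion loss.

1.93 dB

Convert to linear (a loss of L dB is a gain of −L dB): F_i = 10^(NF_i/10), G_i = 10^(G_i,dB/10)
  Stage 1: F_1 = 10^(0.806/10) = 1.204, G_1 = 10^(12.8/10) = 19.05
  Stage 2: F_2 = 10^(5.54/10) = 3.581, G_2 = 10^(−3.88/10) = 0.4093
  Stage 3: F_3 = 10^(4.35/10) = 2.723, G_3 = 10^(−4.35/10) = 0.3673
Friis cascade:
  F = 1.204 + (3.581 − 1)/19.05 + (2.723 − 1)/7.798 = 1.560
NF = 10 log₁₀(1.560) = 1.93 dB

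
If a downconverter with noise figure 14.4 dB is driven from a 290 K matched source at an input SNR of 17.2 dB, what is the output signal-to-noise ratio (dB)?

2.8 dB

By definition F = SNR_in/SNR_out, so in dB: SNR_out = SNR_in − NF
SNR_out = 17.2 − 14.4 = 2.8 dB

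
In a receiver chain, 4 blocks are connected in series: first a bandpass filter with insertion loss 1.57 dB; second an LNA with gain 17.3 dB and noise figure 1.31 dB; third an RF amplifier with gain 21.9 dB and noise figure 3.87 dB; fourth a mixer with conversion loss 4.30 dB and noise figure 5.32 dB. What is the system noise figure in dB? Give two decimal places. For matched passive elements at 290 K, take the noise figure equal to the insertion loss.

Convert to linear (a loss of L dB is a gain of −L dB): F_i = 10^(NF_i/10), G_i = 10^(G_i,dB/10)
  Stage 1: F_1 = 10^(1.57/10) = 1.435, G_1 = 10^(−1.57/10) = 0.6966
  Stage 2: F_2 = 10^(1.31/10) = 1.352, G_2 = 10^(17.3/10) = 53.70
  Stage 3: F_3 = 10^(3.87/10) = 2.438, G_3 = 10^(21.9/10) = 154.9
  Stage 4: F_4 = 10^(5.32/10) = 3.404, G_4 = 10^(−4.30/10) = 0.3715
Friis cascade:
  F = 1.435 + (1.352 − 1)/0.6966 + (2.438 − 1)/37.41 + (3.404 − 1)/5794 = 1.980
NF = 10 log₁₀(1.980) = 2.97 dB

2.97 dB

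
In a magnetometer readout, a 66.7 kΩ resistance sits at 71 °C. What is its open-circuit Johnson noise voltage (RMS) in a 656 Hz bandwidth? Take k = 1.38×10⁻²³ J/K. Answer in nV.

912 nV

T = 71 °C + 273.15 = 344.15 K
V_n = √(4kTRB)
4kTRB = 4 × 1.38×10⁻²³ × 344.15 × 6.67×10⁴ × 6.56×10² = 8.31×10⁻¹³ V²
V_n = √(8.31×10⁻¹³) = 9.12×10⁻⁷ V = 912 nV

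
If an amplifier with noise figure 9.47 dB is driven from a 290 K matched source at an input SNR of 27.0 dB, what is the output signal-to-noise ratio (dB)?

17.53 dB

By definition F = SNR_in/SNR_out, so in dB: SNR_out = SNR_in − NF
SNR_out = 27.0 − 9.47 = 17.53 dB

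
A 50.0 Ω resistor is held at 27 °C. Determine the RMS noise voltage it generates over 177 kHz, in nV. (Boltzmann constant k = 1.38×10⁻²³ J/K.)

T = 27 °C + 273.15 = 300.15 K
V_n = √(4kTRB)
4kTRB = 4 × 1.38×10⁻²³ × 300.15 × 5.00×10¹ × 1.77×10⁵ = 1.47×10⁻¹³ V²
V_n = √(1.47×10⁻¹³) = 3.83×10⁻⁷ V = 383 nV

383 nV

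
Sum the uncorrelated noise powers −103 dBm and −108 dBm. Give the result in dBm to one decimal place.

−101.8 dBm

Convert to linear, add, convert back:
P₁ = 5.01×10⁻¹⁴ W, P₂ = 1.58×10⁻¹⁴ W
P_tot = 6.60×10⁻¹⁴ W → 10 log₁₀(P_tot / 10⁻³) = −101.8 dBm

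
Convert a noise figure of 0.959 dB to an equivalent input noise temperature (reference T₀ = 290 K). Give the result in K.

71.7 K

F = 10^(0.959/10) = 1.2471
T_e = (F − 1)·T₀ = (1.2471 − 1) × 290 = 71.7 K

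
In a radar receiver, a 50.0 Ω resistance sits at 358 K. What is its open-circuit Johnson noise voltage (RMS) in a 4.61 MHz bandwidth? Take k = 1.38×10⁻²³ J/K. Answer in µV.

V_n = √(4kTRB)
4kTRB = 4 × 1.38×10⁻²³ × 358 × 5.00×10¹ × 4.61×10⁶ = 4.56×10⁻¹² V²
V_n = √(4.56×10⁻¹²) = 2.13×10⁻⁶ V = 2.13 µV

2.13 µV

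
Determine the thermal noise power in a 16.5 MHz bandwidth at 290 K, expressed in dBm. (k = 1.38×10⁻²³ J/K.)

P_n = kTB = 1.38×10⁻²³ × 290 × 1.65×10⁷ = 6.60×10⁻¹⁴ W
In dBm: 10 log₁₀(6.60×10⁻¹⁴ / 10⁻³) = −101.8 dBm

−101.8 dBm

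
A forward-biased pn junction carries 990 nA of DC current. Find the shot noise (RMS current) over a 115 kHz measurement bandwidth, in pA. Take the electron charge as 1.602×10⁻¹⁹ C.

191 pA

I_n = √(2qI·B)
2qI·B = 2 × 1.602×10⁻¹⁹ × 9.90×10⁻⁷ × 1.15×10⁵ = 3.65×10⁻²⁰ A²
I_n = √(3.65×10⁻²⁰) = 1.91×10⁻¹⁰ A = 191 pA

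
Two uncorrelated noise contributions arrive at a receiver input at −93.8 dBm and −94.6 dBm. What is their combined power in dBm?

Convert to linear, add, convert back:
P₁ = 4.17×10⁻¹³ W, P₂ = 3.47×10⁻¹³ W
P_tot = 7.64×10⁻¹³ W → 10 log₁₀(P_tot / 10⁻³) = −91.2 dBm

−91.2 dBm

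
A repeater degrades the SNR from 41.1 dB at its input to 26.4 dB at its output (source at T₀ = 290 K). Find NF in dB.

NF (dB) = SNR_in(dB) − SNR_out(dB) when the source is at T₀
NF = 41.1 − 26.4 = 14.7 dB

14.7 dB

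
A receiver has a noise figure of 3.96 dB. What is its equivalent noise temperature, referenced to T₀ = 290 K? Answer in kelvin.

F = 10^(3.96/10) = 2.48886
T_e = (F − 1)·T₀ = (2.48886 − 1) × 290 = 432 K

432 K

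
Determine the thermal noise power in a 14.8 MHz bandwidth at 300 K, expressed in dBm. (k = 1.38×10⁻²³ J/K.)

−102.1 dBm

P_n = kTB = 1.38×10⁻²³ × 300 × 1.48×10⁷ = 6.13×10⁻¹⁴ W
In dBm: 10 log₁₀(6.13×10⁻¹⁴ / 10⁻³) = −102.1 dBm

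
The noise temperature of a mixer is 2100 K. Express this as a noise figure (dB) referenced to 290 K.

9.16 dB

F = 1 + T_e/T₀ = 1 + 2100/290 = 8.24138
NF = 10 log₁₀(8.24138) = 9.16 dB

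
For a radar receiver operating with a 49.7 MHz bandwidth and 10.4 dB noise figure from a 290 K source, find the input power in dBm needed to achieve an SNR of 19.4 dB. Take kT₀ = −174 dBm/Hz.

−67.2 dBm

Sensitivity = −174 + 10 log₁₀(B) + NF + SNR_min
= −174 + 76.96 + 10.4 + 19.4
= −67.24 dBm → −67.2 dBm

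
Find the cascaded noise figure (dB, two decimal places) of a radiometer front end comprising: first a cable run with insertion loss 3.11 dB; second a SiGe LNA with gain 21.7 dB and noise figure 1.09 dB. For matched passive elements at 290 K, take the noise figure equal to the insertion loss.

Convert to linear (a loss of L dB is a gain of −L dB): F_i = 10^(NF_i/10), G_i = 10^(G_i,dB/10)
  Stage 1: F_1 = 10^(3.11/10) = 2.046, G_1 = 10^(−3.11/10) = 0.4887
  Stage 2: F_2 = 10^(1.09/10) = 1.285, G_2 = 10^(21.7/10) = 147.9
Friis cascade:
  F = 2.046 + (1.285 − 1)/0.4887 = 2.630
NF = 10 log₁₀(2.630) = 4.20 dB

4.20 dB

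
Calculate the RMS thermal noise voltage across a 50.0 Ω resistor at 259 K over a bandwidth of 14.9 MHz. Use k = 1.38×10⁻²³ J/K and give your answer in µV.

3.26 µV

V_n = √(4kTRB)
4kTRB = 4 × 1.38×10⁻²³ × 259 × 5.00×10¹ × 1.49×10⁷ = 1.07×10⁻¹¹ V²
V_n = √(1.07×10⁻¹¹) = 3.26×10⁻⁶ V = 3.26 µV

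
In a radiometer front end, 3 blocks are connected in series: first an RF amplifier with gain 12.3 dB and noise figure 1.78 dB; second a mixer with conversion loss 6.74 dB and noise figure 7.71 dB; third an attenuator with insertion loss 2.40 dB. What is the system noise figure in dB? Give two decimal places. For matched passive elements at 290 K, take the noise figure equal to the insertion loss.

3.01 dB

Convert to linear (a loss of L dB is a gain of −L dB): F_i = 10^(NF_i/10), G_i = 10^(G_i,dB/10)
  Stage 1: F_1 = 10^(1.78/10) = 1.507, G_1 = 10^(12.3/10) = 16.98
  Stage 2: F_2 = 10^(7.71/10) = 5.902, G_2 = 10^(−6.74/10) = 0.2118
  Stage 3: F_3 = 10^(2.40/10) = 1.738, G_3 = 10^(−2.40/10) = 0.5754
Friis cascade:
  F = 1.507 + (5.902 − 1)/16.98 + (1.738 − 1)/3.597 = 2.000
NF = 10 log₁₀(2.000) = 3.01 dB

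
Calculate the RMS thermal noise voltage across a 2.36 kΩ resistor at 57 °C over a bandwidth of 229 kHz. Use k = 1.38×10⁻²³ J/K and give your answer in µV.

3.14 µV

T = 57 °C + 273.15 = 330.15 K
V_n = √(4kTRB)
4kTRB = 4 × 1.38×10⁻²³ × 330.15 × 2.36×10³ × 2.29×10⁵ = 9.85×10⁻¹² V²
V_n = √(9.85×10⁻¹²) = 3.14×10⁻⁶ V = 3.14 µV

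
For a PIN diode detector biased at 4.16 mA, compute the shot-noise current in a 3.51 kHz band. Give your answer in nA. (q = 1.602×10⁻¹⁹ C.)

2.16 nA

I_n = √(2qI·B)
2qI·B = 2 × 1.602×10⁻¹⁹ × 4.16×10⁻³ × 3.51×10³ = 4.68×10⁻¹⁸ A²
I_n = √(4.68×10⁻¹⁸) = 2.16×10⁻⁹ A = 2.16 nA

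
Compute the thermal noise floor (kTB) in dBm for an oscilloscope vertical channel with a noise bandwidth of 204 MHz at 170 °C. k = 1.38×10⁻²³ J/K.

T = 170 °C + 273.15 = 443.15 K
P_n = kTB = 1.38×10⁻²³ × 443.15 × 2.04×10⁸ = 1.25×10⁻¹² W
In dBm: 10 log₁₀(1.25×10⁻¹² / 10⁻³) = −89.0 dBm

−89.0 dBm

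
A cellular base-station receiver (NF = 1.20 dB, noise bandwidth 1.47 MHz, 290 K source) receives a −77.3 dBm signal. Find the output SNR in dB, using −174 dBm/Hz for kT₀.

33.8 dB

Noise floor: N = −174 + 10 log₁₀(B) + NF
10 log₁₀(1.47×10⁶) = 61.67 dB
N = −174 + 61.67 + 1.20 = −111.13 dBm
SNR = P_sig − N = −77.3 − (−111.13) = 33.83 dB → 33.8 dB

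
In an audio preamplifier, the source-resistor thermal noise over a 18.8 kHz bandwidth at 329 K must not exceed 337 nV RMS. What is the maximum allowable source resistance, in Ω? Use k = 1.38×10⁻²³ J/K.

Johnson–Nyquist: V_n = √(4kTRB) ⇒ R = V_n² / (4kTB)
4kTB = 4 × 1.38×10⁻²³ × 329 × 1.88×10⁴ = 3.41×10⁻¹⁶
R = (3.37×10⁻⁷)² / 3.41×10⁻¹⁶ = 3.33×10² Ω = 333 Ω

333 Ω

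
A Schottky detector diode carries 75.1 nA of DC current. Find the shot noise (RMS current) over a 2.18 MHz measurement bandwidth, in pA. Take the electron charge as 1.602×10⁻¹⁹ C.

I_n = √(2qI·B)
2qI·B = 2 × 1.602×10⁻¹⁹ × 7.51×10⁻⁸ × 2.18×10⁶ = 5.25×10⁻²⁰ A²
I_n = √(5.25×10⁻²⁰) = 2.29×10⁻¹⁰ A = 229 pA

229 pA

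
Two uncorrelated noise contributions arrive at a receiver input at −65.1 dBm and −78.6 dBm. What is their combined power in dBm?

−64.9 dBm

Convert to linear, add, convert back:
P₁ = 3.09×10⁻¹⁰ W, P₂ = 1.38×10⁻¹¹ W
P_tot = 3.23×10⁻¹⁰ W → 10 log₁₀(P_tot / 10⁻³) = −64.9 dBm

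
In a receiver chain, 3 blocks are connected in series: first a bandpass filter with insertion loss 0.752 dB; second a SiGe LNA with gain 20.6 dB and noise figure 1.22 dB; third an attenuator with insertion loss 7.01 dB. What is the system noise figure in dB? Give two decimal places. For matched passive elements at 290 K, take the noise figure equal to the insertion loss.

2.09 dB

Convert to linear (a loss of L dB is a gain of −L dB): F_i = 10^(NF_i/10), G_i = 10^(G_i,dB/10)
  Stage 1: F_1 = 10^(0.752/10) = 1.189, G_1 = 10^(−0.752/10) = 0.8410
  Stage 2: F_2 = 10^(1.22/10) = 1.324, G_2 = 10^(20.6/10) = 114.8
  Stage 3: F_3 = 10^(7.01/10) = 5.023, G_3 = 10^(−7.01/10) = 0.1991
Friis cascade:
  F = 1.189 + (1.324 − 1)/0.8410 + (5.023 − 1)/96.56 = 1.616
NF = 10 log₁₀(1.616) = 2.09 dB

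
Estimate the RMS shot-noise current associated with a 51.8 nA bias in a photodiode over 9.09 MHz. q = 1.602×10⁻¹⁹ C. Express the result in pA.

388 pA

I_n = √(2qI·B)
2qI·B = 2 × 1.602×10⁻¹⁹ × 5.18×10⁻⁸ × 9.09×10⁶ = 1.51×10⁻¹⁹ A²
I_n = √(1.51×10⁻¹⁹) = 3.88×10⁻¹⁰ A = 388 pA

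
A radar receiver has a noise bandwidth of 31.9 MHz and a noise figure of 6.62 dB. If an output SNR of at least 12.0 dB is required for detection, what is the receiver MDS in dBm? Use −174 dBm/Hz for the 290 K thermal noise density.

Sensitivity = −174 + 10 log₁₀(B) + NF + SNR_min
= −174 + 75.04 + 6.62 + 12.0
= −80.34 dBm → −80.3 dBm

−80.3 dBm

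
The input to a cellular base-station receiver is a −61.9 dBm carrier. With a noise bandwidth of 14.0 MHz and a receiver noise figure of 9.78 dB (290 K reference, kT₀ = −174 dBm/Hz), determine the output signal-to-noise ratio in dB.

30.9 dB

Noise floor: N = −174 + 10 log₁₀(B) + NF
10 log₁₀(1.40×10⁷) = 71.46 dB
N = −174 + 71.46 + 9.78 = −92.76 dBm
SNR = P_sig − N = −61.9 − (−92.76) = 30.86 dB → 30.9 dB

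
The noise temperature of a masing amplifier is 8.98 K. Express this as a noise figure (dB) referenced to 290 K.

0.132 dB

F = 1 + T_e/T₀ = 1 + 8.98/290 = 1.03097
NF = 10 log₁₀(1.03097) = 0.132 dB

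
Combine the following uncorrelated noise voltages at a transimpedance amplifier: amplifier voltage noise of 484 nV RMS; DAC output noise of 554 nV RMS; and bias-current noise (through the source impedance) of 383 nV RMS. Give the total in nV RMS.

829 nV

Uncorrelated sources add in power (mean-square): V_tot = √(ΣV_i²)
V_tot = √[(4.84×10⁻⁷)² + (5.54×10⁻⁷)² + (3.83×10⁻⁷)²] = 8.29×10⁻⁷ V = 829 nV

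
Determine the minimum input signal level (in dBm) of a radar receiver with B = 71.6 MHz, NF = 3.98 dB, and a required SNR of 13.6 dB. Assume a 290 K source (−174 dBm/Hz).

Sensitivity = −174 + 10 log₁₀(B) + NF + SNR_min
= −174 + 78.55 + 3.98 + 13.6
= −77.87 dBm → −77.9 dBm

−77.9 dBm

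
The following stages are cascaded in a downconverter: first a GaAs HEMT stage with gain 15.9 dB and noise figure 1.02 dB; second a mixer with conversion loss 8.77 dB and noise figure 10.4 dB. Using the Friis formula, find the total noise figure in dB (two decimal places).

1.82 dB

Convert to linear (a loss of L dB is a gain of −L dB): F_i = 10^(NF_i/10), G_i = 10^(G_i,dB/10)
  Stage 1: F_1 = 10^(1.02/10) = 1.265, G_1 = 10^(15.9/10) = 38.90
  Stage 2: F_2 = 10^(10.4/10) = 10.96, G_2 = 10^(−8.77/10) = 0.1327
Friis cascade:
  F = 1.265 + (10.96 − 1)/38.90 = 1.521
NF = 10 log₁₀(1.521) = 1.82 dB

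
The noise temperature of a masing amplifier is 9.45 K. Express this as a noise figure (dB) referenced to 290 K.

0.139 dB

F = 1 + T_e/T₀ = 1 + 9.45/290 = 1.03259
NF = 10 log₁₀(1.03259) = 0.139 dB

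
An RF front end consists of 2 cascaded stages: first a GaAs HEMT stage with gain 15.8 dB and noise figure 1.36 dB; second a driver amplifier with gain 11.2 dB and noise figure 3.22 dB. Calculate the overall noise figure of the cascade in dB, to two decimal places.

1.45 dB

Convert to linear (a loss of L dB is a gain of −L dB): F_i = 10^(NF_i/10), G_i = 10^(G_i,dB/10)
  Stage 1: F_1 = 10^(1.36/10) = 1.368, G_1 = 10^(15.8/10) = 38.02
  Stage 2: F_2 = 10^(3.22/10) = 2.099, G_2 = 10^(11.2/10) = 13.18
Friis cascade:
  F = 1.368 + (2.099 − 1)/38.02 = 1.397
NF = 10 log₁₀(1.397) = 1.45 dB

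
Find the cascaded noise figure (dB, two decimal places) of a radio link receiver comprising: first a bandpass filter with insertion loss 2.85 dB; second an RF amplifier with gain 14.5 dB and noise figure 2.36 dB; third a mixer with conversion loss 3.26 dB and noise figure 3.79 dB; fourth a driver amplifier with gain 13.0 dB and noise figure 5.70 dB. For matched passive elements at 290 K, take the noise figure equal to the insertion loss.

Convert to linear (a loss of L dB is a gain of −L dB): F_i = 10^(NF_i/10), G_i = 10^(G_i,dB/10)
  Stage 1: F_1 = 10^(2.85/10) = 1.928, G_1 = 10^(−2.85/10) = 0.5188
  Stage 2: F_2 = 10^(2.36/10) = 1.722, G_2 = 10^(14.5/10) = 28.18
  Stage 3: F_3 = 10^(3.79/10) = 2.393, G_3 = 10^(−3.26/10) = 0.4721
  Stage 4: F_4 = 10^(5.70/10) = 3.715, G_4 = 10^(13.0/10) = 19.95
Friis cascade:
  F = 1.928 + (1.722 − 1)/0.5188 + (2.393 − 1)/14.62 + (3.715 − 1)/6.902 = 3.808
NF = 10 log₁₀(3.808) = 5.81 dB

5.81 dB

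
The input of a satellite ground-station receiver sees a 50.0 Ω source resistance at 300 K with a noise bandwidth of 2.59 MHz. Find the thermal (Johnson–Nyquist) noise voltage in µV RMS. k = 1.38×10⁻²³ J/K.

V_n = √(4kTRB)
4kTRB = 4 × 1.38×10⁻²³ × 300 × 5.00×10¹ × 2.59×10⁶ = 2.14×10⁻¹² V²
V_n = √(2.14×10⁻¹²) = 1.46×10⁻⁶ V = 1.46 µV

1.46 µV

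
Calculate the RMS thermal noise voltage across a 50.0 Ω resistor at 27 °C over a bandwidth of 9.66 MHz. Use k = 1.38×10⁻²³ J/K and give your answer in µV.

2.83 µV

T = 27 °C + 273.15 = 300.15 K
V_n = √(4kTRB)
4kTRB = 4 × 1.38×10⁻²³ × 300.15 × 5.00×10¹ × 9.66×10⁶ = 8.00×10⁻¹² V²
V_n = √(8.00×10⁻¹²) = 2.83×10⁻⁶ V = 2.83 µV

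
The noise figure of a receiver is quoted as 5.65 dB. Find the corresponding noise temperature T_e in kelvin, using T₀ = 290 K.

775 K

F = 10^(5.65/10) = 3.67282
T_e = (F − 1)·T₀ = (3.67282 − 1) × 290 = 775 K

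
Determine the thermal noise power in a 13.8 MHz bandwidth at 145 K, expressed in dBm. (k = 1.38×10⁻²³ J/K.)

P_n = kTB = 1.38×10⁻²³ × 145 × 1.38×10⁷ = 2.76×10⁻¹⁴ W
In dBm: 10 log₁₀(2.76×10⁻¹⁴ / 10⁻³) = −105.6 dBm

−105.6 dBm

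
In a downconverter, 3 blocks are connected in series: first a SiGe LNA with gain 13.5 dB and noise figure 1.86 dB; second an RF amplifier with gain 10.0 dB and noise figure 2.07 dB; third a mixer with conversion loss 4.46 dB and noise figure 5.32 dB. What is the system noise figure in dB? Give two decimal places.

1.97 dB

Convert to linear (a loss of L dB is a gain of −L dB): F_i = 10^(NF_i/10), G_i = 10^(G_i,dB/10)
  Stage 1: F_1 = 10^(1.86/10) = 1.535, G_1 = 10^(13.5/10) = 22.39
  Stage 2: F_2 = 10^(2.07/10) = 1.611, G_2 = 10^(10.0/10) = 10.00
  Stage 3: F_3 = 10^(5.32/10) = 3.404, G_3 = 10^(−4.46/10) = 0.3581
Friis cascade:
  F = 1.535 + (1.611 − 1)/22.39 + (3.404 − 1)/223.9 = 1.573
NF = 10 log₁₀(1.573) = 1.97 dB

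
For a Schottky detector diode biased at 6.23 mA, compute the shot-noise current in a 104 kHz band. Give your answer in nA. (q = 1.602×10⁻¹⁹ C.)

I_n = √(2qI·B)
2qI·B = 2 × 1.602×10⁻¹⁹ × 6.23×10⁻³ × 1.04×10⁵ = 2.08×10⁻¹⁶ A²
I_n = √(2.08×10⁻¹⁶) = 1.44×10⁻⁸ A = 14.4 nA

14.4 nA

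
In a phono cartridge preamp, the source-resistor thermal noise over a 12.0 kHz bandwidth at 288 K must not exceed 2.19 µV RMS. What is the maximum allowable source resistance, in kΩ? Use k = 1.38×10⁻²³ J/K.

25.1 kΩ

Johnson–Nyquist: V_n = √(4kTRB) ⇒ R = V_n² / (4kTB)
4kTB = 4 × 1.38×10⁻²³ × 288 × 1.20×10⁴ = 1.91×10⁻¹⁶
R = (2.19×10⁻⁶)² / 1.91×10⁻¹⁶ = 2.51×10⁴ Ω = 25.1 kΩ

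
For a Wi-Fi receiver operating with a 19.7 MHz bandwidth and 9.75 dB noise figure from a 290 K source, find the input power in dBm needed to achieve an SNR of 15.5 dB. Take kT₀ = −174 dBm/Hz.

−75.8 dBm

Sensitivity = −174 + 10 log₁₀(B) + NF + SNR_min
= −174 + 72.94 + 9.75 + 15.5
= −75.81 dBm → −75.8 dBm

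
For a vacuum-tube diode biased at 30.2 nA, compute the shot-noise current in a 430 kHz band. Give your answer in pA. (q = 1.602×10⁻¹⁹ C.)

64.5 pA

I_n = √(2qI·B)
2qI·B = 2 × 1.602×10⁻¹⁹ × 3.02×10⁻⁸ × 4.30×10⁵ = 4.16×10⁻²¹ A²
I_n = √(4.16×10⁻²¹) = 6.45×10⁻¹¹ A = 64.5 pA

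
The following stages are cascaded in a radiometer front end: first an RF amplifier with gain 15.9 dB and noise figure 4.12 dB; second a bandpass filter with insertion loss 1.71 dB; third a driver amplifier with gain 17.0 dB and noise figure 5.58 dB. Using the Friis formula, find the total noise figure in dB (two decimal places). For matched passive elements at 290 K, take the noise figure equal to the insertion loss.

4.30 dB

Convert to linear (a loss of L dB is a gain of −L dB): F_i = 10^(NF_i/10), G_i = 10^(G_i,dB/10)
  Stage 1: F_1 = 10^(4.12/10) = 2.582, G_1 = 10^(15.9/10) = 38.90
  Stage 2: F_2 = 10^(1.71/10) = 1.483, G_2 = 10^(−1.71/10) = 0.6745
  Stage 3: F_3 = 10^(5.58/10) = 3.614, G_3 = 10^(17.0/10) = 50.12
Friis cascade:
  F = 2.582 + (1.483 − 1)/38.90 + (3.614 − 1)/26.24 = 2.694
NF = 10 log₁₀(2.694) = 4.30 dB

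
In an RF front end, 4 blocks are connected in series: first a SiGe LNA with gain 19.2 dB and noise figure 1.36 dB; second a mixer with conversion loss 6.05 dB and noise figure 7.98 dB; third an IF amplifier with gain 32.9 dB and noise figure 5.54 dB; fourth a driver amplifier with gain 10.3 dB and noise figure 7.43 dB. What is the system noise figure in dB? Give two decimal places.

Convert to linear (a loss of L dB is a gain of −L dB): F_i = 10^(NF_i/10), G_i = 10^(G_i,dB/10)
  Stage 1: F_1 = 10^(1.36/10) = 1.368, G_1 = 10^(19.2/10) = 83.18
  Stage 2: F_2 = 10^(7.98/10) = 6.281, G_2 = 10^(−6.05/10) = 0.2483
  Stage 3: F_3 = 10^(5.54/10) = 3.581, G_3 = 10^(32.9/10) = 1950
  Stage 4: F_4 = 10^(7.43/10) = 5.534, G_4 = 10^(10.3/10) = 10.72
Friis cascade:
  F = 1.368 + (6.281 − 1)/83.18 + (3.581 − 1)/20.65 + (5.534 − 1)/4.027×10⁴ = 1.556
NF = 10 log₁₀(1.556) = 1.92 dB

1.92 dB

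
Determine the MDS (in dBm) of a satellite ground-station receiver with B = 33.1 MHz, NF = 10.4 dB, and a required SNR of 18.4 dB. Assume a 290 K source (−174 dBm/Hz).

Sensitivity = −174 + 10 log₁₀(B) + NF + SNR_min
= −174 + 75.2 + 10.4 + 18.4
= −70.0 dBm → −70.0 dBm

−70.0 dBm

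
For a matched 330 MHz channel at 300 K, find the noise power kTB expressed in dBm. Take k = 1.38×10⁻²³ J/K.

−88.6 dBm

P_n = kTB = 1.38×10⁻²³ × 300 × 3.30×10⁸ = 1.37×10⁻¹² W
In dBm: 10 log₁₀(1.37×10⁻¹² / 10⁻³) = −88.6 dBm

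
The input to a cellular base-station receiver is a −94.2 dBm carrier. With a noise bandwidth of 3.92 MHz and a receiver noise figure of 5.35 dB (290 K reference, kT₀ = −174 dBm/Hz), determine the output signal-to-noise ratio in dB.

Noise floor: N = −174 + 10 log₁₀(B) + NF
10 log₁₀(3.92×10⁶) = 65.93 dB
N = −174 + 65.93 + 5.35 = −102.72 dBm
SNR = P_sig − N = −94.2 − (−102.72) = 8.52 dB → 8.5 dB

8.5 dB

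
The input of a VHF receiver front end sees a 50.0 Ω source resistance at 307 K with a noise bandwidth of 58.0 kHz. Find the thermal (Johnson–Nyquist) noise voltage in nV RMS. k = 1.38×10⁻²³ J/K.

222 nV

V_n = √(4kTRB)
4kTRB = 4 × 1.38×10⁻²³ × 307 × 5.00×10¹ × 5.80×10⁴ = 4.91×10⁻¹⁴ V²
V_n = √(4.91×10⁻¹⁴) = 2.22×10⁻⁷ V = 222 nV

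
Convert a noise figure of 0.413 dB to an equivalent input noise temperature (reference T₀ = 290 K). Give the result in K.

F = 10^(0.413/10) = 1.09977
T_e = (F − 1)·T₀ = (1.09977 − 1) × 290 = 28.9 K

28.9 K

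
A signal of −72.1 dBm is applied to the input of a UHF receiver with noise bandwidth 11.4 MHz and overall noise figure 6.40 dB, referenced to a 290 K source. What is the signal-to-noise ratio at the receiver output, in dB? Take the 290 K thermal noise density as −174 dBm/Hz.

24.9 dB

Noise floor: N = −174 + 10 log₁₀(B) + NF
10 log₁₀(1.14×10⁷) = 70.57 dB
N = −174 + 70.57 + 6.40 = −97.03 dBm
SNR = P_sig − N = −72.1 − (−97.03) = 24.93 dB → 24.9 dB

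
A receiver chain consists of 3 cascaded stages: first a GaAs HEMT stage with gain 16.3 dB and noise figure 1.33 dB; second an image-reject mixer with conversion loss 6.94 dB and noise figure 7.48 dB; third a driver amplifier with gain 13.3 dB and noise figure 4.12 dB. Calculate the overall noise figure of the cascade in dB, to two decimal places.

Convert to linear (a loss of L dB is a gain of −L dB): F_i = 10^(NF_i/10), G_i = 10^(G_i,dB/10)
  Stage 1: F_1 = 10^(1.33/10) = 1.358, G_1 = 10^(16.3/10) = 42.66
  Stage 2: F_2 = 10^(7.48/10) = 5.598, G_2 = 10^(−6.94/10) = 0.2023
  Stage 3: F_3 = 10^(4.12/10) = 2.582, G_3 = 10^(13.3/10) = 21.38
Friis cascade:
  F = 1.358 + (5.598 − 1)/42.66 + (2.582 − 1)/8.630 = 1.649
NF = 10 log₁₀(1.649) = 2.17 dB

2.17 dB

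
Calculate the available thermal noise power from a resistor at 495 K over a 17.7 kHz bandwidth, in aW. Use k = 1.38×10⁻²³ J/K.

P_n = kTB = 1.38×10⁻²³ × 495 × 1.77×10⁴ = 1.21×10⁻¹⁶ W = 121 aW

121 aW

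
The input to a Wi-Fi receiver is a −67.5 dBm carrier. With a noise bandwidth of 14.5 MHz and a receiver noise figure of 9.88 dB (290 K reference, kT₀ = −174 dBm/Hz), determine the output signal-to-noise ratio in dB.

25.0 dB

Noise floor: N = −174 + 10 log₁₀(B) + NF
10 log₁₀(1.45×10⁷) = 71.61 dB
N = −174 + 71.61 + 9.88 = −92.51 dBm
SNR = P_sig − N = −67.5 − (−92.51) = 25.01 dB → 25.0 dB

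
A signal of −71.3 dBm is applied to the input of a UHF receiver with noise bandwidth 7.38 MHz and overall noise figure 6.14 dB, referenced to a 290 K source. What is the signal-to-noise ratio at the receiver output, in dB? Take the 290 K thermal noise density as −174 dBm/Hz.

27.9 dB

Noise floor: N = −174 + 10 log₁₀(B) + NF
10 log₁₀(7.38×10⁶) = 68.68 dB
N = −174 + 68.68 + 6.14 = −99.18 dBm
SNR = P_sig − N = −71.3 − (−99.18) = 27.88 dB → 27.9 dB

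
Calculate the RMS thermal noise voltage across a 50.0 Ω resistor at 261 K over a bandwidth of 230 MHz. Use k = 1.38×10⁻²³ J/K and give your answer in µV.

V_n = √(4kTRB)
4kTRB = 4 × 1.38×10⁻²³ × 261 × 5.00×10¹ × 2.30×10⁸ = 1.66×10⁻¹⁰ V²
V_n = √(1.66×10⁻¹⁰) = 1.29×10⁻⁵ V = 12.9 µV

12.9 µV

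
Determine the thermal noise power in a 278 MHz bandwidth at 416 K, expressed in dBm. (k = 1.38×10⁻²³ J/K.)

P_n = kTB = 1.38×10⁻²³ × 416 × 2.78×10⁸ = 1.60×10⁻¹² W
In dBm: 10 log₁₀(1.60×10⁻¹² / 10⁻³) = −88.0 dBm

−88.0 dBm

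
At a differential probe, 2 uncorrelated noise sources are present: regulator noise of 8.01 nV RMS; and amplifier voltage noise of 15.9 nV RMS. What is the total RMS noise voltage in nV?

Uncorrelated sources add in power (mean-square): V_tot = √(ΣV_i²)
V_tot = √[(8.01×10⁻⁹)² + (1.59×10⁻⁸)²] = 1.78×10⁻⁸ V = 17.8 nV

17.8 nV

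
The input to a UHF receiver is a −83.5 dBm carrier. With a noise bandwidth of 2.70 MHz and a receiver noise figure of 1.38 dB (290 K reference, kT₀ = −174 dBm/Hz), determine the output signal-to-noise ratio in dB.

Noise floor: N = −174 + 10 log₁₀(B) + NF
10 log₁₀(2.70×10⁶) = 64.31 dB
N = −174 + 64.31 + 1.38 = −108.31 dBm
SNR = P_sig − N = −83.5 − (−108.31) = 24.81 dB → 24.8 dB

24.8 dB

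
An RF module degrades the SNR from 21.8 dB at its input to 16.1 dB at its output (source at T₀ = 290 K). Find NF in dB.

NF (dB) = SNR_in(dB) − SNR_out(dB) when the source is at T₀
NF = 21.8 − 16.1 = 5.7 dB

5.7 dB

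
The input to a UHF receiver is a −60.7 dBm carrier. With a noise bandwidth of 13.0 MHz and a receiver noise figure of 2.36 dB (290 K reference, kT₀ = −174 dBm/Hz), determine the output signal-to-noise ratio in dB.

Noise floor: N = −174 + 10 log₁₀(B) + NF
10 log₁₀(1.30×10⁷) = 71.14 dB
N = −174 + 71.14 + 2.36 = −100.50 dBm
SNR = P_sig − N = −60.7 − (−100.50) = 39.80 dB → 39.8 dB

39.8 dB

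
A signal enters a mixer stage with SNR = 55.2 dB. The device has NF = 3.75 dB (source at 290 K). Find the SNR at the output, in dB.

51.45 dB

By definition F = SNR_in/SNR_out, so in dB: SNR_out = SNR_in − NF
SNR_out = 55.2 − 3.75 = 51.45 dB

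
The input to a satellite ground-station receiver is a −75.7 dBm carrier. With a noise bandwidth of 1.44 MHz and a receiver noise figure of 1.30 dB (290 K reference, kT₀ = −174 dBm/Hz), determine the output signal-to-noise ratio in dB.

35.4 dB

Noise floor: N = −174 + 10 log₁₀(B) + NF
10 log₁₀(1.44×10⁶) = 61.58 dB
N = −174 + 61.58 + 1.30 = −111.12 dBm
SNR = P_sig − N = −75.7 − (−111.12) = 35.42 dB → 35.4 dB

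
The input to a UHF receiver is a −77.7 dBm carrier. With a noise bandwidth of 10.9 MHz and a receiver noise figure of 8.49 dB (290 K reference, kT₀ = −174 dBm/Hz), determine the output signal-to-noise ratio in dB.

17.4 dB

Noise floor: N = −174 + 10 log₁₀(B) + NF
10 log₁₀(1.09×10⁷) = 70.37 dB
N = −174 + 70.37 + 8.49 = −95.14 dBm
SNR = P_sig − N = −77.7 − (−95.14) = 17.44 dB → 17.4 dB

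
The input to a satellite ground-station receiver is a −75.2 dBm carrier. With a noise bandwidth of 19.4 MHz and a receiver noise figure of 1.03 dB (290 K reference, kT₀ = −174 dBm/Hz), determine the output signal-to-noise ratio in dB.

24.9 dB

Noise floor: N = −174 + 10 log₁₀(B) + NF
10 log₁₀(1.94×10⁷) = 72.88 dB
N = −174 + 72.88 + 1.03 = −100.09 dBm
SNR = P_sig − N = −75.2 − (−100.09) = 24.89 dB → 24.9 dB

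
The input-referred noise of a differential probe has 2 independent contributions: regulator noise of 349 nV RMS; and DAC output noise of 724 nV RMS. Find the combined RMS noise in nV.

804 nV

Uncorrelated sources add in power (mean-square): V_tot = √(ΣV_i²)
V_tot = √[(3.49×10⁻⁷)² + (7.24×10⁻⁷)²] = 8.04×10⁻⁷ V = 804 nV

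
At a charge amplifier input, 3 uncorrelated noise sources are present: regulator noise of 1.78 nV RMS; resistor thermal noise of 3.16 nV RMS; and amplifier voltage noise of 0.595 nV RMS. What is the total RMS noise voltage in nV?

3.68 nV

Uncorrelated sources add in power (mean-square): V_tot = √(ΣV_i²)
V_tot = √[(1.78×10⁻⁹)² + (3.16×10⁻⁹)² + (5.95×10⁻¹⁰)²] = 3.68×10⁻⁹ V = 3.68 nV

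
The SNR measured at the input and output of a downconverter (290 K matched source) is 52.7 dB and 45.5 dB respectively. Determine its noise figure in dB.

7.2 dB

NF (dB) = SNR_in(dB) − SNR_out(dB) when the source is at T₀
NF = 52.7 − 45.5 = 7.2 dB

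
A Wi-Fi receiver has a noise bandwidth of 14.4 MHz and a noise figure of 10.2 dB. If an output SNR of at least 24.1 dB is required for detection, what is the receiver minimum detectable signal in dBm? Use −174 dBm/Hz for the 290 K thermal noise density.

Sensitivity = −174 + 10 log₁₀(B) + NF + SNR_min
= −174 + 71.58 + 10.2 + 24.1
= −68.12 dBm → −68.1 dBm

−68.1 dBm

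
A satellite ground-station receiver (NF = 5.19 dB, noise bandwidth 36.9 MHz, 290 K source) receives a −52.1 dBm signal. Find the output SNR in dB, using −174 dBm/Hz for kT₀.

41.0 dB

Noise floor: N = −174 + 10 log₁₀(B) + NF
10 log₁₀(3.69×10⁷) = 75.67 dB
N = −174 + 75.67 + 5.19 = −93.14 dBm
SNR = P_sig − N = −52.1 − (−93.14) = 41.04 dB → 41.0 dB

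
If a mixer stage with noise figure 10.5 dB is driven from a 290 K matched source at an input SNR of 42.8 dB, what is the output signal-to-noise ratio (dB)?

32.3 dB

By definition F = SNR_in/SNR_out, so in dB: SNR_out = SNR_in − NF
SNR_out = 42.8 − 10.5 = 32.3 dB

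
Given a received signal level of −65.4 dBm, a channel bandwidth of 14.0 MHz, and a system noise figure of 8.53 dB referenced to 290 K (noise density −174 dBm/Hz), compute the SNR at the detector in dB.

28.6 dB

Noise floor: N = −174 + 10 log₁₀(B) + NF
10 log₁₀(1.40×10⁷) = 71.46 dB
N = −174 + 71.46 + 8.53 = −94.01 dBm
SNR = P_sig − N = −65.4 − (−94.01) = 28.61 dB → 28.6 dB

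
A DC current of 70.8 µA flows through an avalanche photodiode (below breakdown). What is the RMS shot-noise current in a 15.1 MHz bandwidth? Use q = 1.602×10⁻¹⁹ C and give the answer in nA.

18.5 nA

I_n = √(2qI·B)
2qI·B = 2 × 1.602×10⁻¹⁹ × 7.08×10⁻⁵ × 1.51×10⁷ = 3.43×10⁻¹⁶ A²
I_n = √(3.43×10⁻¹⁶) = 1.85×10⁻⁸ A = 18.5 nA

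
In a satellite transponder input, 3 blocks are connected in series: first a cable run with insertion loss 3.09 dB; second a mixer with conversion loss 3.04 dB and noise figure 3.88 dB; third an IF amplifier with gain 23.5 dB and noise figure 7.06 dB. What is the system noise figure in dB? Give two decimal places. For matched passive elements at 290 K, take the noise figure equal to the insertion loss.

Convert to linear (a loss of L dB is a gain of −L dB): F_i = 10^(NF_i/10), G_i = 10^(G_i,dB/10)
  Stage 1: F_1 = 10^(3.09/10) = 2.037, G_1 = 10^(−3.09/10) = 0.4909
  Stage 2: F_2 = 10^(3.88/10) = 2.443, G_2 = 10^(−3.04/10) = 0.4966
  Stage 3: F_3 = 10^(7.06/10) = 5.082, G_3 = 10^(23.5/10) = 223.9
Friis cascade:
  F = 2.037 + (2.443 − 1)/0.4909 + (5.082 − 1)/0.2438 = 21.72
NF = 10 log₁₀(21.72) = 13.37 dB

13.37 dB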